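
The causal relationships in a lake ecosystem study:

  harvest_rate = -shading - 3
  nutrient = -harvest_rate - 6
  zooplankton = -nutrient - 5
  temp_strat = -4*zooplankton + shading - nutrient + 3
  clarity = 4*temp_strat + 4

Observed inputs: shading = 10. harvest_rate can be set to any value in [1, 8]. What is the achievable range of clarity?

-32 to 52

Intervening on harvest_rate fixes its value directly, overriding its dependence on shading.
Substituting into the zooplankton equation gives zooplankton = harvest_rate + 1.
Substituting into the temp_strat equation gives temp_strat = -3*harvest_rate + 15.
clarity becomes -12*harvest_rate + 64.
Linear in harvest_rate, so extremes are at the endpoints: harvest_rate = 1 gives clarity = 52; harvest_rate = 8 gives clarity = -32.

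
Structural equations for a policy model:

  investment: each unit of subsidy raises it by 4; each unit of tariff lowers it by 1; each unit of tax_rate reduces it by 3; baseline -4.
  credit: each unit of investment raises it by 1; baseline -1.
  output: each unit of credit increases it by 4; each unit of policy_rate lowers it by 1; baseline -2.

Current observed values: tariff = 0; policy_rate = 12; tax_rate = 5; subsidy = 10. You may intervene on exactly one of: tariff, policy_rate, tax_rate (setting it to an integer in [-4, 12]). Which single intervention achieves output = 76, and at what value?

Intervening on tariff: output = -4*tariff + 66. Reaching 76 requires tariff = -5/2, not an integer.
Intervening on policy_rate: with other inputs at their observed values, output = -policy_rate + 78. Solving for 76 gives policy_rate = 2, within [-4, 12].
Intervening on tax_rate: output = -12*tax_rate + 126. Reaching 76 requires tax_rate = 25/6, not an integer.

set policy_rate = 2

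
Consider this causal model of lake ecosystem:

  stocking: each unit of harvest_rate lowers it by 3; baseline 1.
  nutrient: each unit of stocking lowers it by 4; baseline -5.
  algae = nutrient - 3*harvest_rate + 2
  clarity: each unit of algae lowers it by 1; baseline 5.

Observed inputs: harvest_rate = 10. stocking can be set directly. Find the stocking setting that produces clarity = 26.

stocking = -3

Intervening on stocking fixes its value directly, overriding its dependence on harvest_rate.
Substituting into the algae equation gives algae = -4*stocking - 33.
So clarity = 4*stocking + 38.
Solve 4*stocking + 38 = 26: stocking = (26 - 38) / 4 = -3.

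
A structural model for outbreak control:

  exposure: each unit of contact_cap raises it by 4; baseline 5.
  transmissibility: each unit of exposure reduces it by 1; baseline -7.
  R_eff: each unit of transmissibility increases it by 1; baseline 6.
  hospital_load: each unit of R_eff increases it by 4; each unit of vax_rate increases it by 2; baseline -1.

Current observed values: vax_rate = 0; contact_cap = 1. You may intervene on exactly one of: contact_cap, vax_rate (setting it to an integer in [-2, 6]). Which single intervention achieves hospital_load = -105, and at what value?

Intervening on contact_cap: with other inputs at their observed values, hospital_load = -16*contact_cap - 25. Solving for -105 gives contact_cap = 5, within [-2, 6].
Intervening on vax_rate: hospital_load = 2*vax_rate - 41. Reaching -105 requires vax_rate = -32, outside [-2, 6].

set contact_cap = 5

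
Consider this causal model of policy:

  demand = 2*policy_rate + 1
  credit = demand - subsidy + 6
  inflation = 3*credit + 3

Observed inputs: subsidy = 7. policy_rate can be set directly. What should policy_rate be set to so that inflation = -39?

policy_rate = -7

Substituting into the credit equation gives credit = 2*policy_rate.
Substituting into the inflation equation gives inflation = 6*policy_rate + 3.
Solve 6*policy_rate + 3 = -39: policy_rate = (-39 - 3) / 6 = -7.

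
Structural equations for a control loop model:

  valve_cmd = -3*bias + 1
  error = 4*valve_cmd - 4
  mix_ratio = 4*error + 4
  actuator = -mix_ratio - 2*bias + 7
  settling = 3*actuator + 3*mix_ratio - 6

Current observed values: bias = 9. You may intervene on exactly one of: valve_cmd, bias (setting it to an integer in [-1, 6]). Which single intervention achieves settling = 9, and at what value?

set bias = 1

Intervening on valve_cmd: the paths from valve_cmd to settling cancel (net effect zero), leaving settling = -39; 9 is unreachable this way.
Intervening on bias: with other inputs at their observed values, settling = -6*bias + 15. Solving for 9 gives bias = 1, within [-1, 6].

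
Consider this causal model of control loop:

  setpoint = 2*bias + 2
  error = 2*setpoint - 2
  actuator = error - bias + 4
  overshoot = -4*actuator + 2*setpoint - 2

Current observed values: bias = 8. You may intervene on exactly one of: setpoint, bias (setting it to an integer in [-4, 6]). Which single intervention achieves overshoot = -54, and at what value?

Intervening on setpoint: overshoot = -6*setpoint + 22. Reaching -54 requires setpoint = 38/3, not an integer.
Intervening on bias: with other inputs at their observed values, overshoot = -8*bias - 22. Solving for -54 gives bias = 4, within [-4, 6].

set bias = 4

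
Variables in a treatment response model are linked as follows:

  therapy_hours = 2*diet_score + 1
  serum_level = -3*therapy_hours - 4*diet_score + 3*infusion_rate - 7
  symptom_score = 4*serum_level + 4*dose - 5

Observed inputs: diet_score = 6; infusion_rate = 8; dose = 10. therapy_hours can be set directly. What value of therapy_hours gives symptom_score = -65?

therapy_hours = 6

Intervening on therapy_hours fixes its value directly, overriding its dependence on diet_score.
Substituting into the serum_level equation gives serum_level = -3*therapy_hours - 7.
Substituting into the symptom_score equation gives symptom_score = -12*therapy_hours + 7.
Solve -12*therapy_hours + 7 = -65: therapy_hours = (-65 - 7) / -12 = 6.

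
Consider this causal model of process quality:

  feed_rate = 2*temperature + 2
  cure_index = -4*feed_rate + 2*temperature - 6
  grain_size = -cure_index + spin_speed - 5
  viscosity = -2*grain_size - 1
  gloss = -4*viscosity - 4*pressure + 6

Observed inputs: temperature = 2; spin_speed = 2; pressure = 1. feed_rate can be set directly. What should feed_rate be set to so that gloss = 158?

Intervening on feed_rate fixes its value directly, overriding its dependence on temperature.
Substituting into the cure_index equation gives cure_index = -4*feed_rate - 2.
Substituting into the grain_size equation gives grain_size = 4*feed_rate - 1.
Substituting into the viscosity equation gives viscosity = -8*feed_rate + 1.
Substituting into the gloss equation gives gloss = 32*feed_rate - 2.
Solve 32*feed_rate - 2 = 158: feed_rate = (158 + 2) / 32 = 5.

feed_rate = 5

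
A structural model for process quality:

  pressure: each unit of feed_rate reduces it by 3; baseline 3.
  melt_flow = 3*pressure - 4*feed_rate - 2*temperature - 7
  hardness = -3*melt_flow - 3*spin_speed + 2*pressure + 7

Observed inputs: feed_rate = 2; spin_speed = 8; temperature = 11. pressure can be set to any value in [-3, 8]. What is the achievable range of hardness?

Intervening on pressure fixes its value directly, overriding its dependence on feed_rate.
Substituting into the melt_flow equation gives melt_flow = 3*pressure - 37.
So hardness = -7*pressure + 94.
Linear in pressure, so extremes are at the endpoints: pressure = -3 gives hardness = 115; pressure = 8 gives hardness = 38.

38 to 115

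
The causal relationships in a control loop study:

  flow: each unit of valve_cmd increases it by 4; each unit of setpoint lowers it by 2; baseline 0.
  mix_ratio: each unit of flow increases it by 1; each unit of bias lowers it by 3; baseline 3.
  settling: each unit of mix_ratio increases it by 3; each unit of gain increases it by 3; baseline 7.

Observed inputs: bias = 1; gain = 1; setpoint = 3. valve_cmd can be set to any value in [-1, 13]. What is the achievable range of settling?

Substituting into the flow equation gives flow = 4*valve_cmd - 6.
Substituting into the mix_ratio equation gives mix_ratio = 4*valve_cmd - 6.
This gives settling = 12*valve_cmd - 8.
Linear in valve_cmd, so extremes are at the endpoints: valve_cmd = -1 gives settling = -20; valve_cmd = 13 gives settling = 148.

-20 to 148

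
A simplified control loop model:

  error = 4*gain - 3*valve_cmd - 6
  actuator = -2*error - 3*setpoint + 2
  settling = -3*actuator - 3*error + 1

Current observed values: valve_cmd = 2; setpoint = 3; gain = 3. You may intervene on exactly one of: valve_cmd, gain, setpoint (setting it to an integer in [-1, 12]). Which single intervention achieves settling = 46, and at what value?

Intervening on valve_cmd: settling = -9*valve_cmd + 40. Reaching 46 requires valve_cmd = -2/3, not an integer.
Intervening on gain: with other inputs at their observed values, settling = 12*gain - 14. Solving for 46 gives gain = 5, within [-1, 12].
Intervening on setpoint: settling = 9*setpoint - 5. Reaching 46 requires setpoint = 17/3, not an integer.

set gain = 5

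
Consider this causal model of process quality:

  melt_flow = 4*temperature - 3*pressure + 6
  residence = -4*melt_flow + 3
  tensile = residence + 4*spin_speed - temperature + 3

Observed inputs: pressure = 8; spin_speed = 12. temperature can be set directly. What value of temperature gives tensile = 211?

temperature = -5

Substituting into the melt_flow equation gives melt_flow = 4*temperature - 18.
Substituting into the residence equation gives residence = -16*temperature + 75.
Substituting into the tensile equation gives tensile = -17*temperature + 126.
Solve -17*temperature + 126 = 211: temperature = (211 - 126) / -17 = -5.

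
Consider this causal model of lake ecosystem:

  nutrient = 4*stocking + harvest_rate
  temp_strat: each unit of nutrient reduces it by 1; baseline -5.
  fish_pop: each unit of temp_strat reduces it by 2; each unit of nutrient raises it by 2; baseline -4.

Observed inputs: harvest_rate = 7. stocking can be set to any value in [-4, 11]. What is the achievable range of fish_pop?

Substituting into the nutrient equation gives nutrient = 4*stocking + 7.
Substituting into the temp_strat equation gives temp_strat = -4*stocking - 12.
fish_pop becomes 16*stocking + 34.
Linear in stocking, so extremes are at the endpoints: stocking = -4 gives fish_pop = -30; stocking = 11 gives fish_pop = 210.

-30 to 210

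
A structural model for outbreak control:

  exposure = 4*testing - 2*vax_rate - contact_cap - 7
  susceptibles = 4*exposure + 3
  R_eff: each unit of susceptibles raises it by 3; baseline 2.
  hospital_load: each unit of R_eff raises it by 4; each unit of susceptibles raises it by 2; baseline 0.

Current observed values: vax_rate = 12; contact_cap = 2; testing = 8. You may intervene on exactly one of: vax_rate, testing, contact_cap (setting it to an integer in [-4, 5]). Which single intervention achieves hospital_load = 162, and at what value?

set contact_cap = -1

Intervening on vax_rate: hospital_load = -112*vax_rate + 1338. Reaching 162 requires vax_rate = 21/2, not an integer.
Intervening on testing: hospital_load = 224*testing - 1798. Reaching 162 requires testing = 35/4, not an integer.
Intervening on contact_cap: with other inputs at their observed values, hospital_load = -56*contact_cap + 106. Solving for 162 gives contact_cap = -1, within [-4, 5].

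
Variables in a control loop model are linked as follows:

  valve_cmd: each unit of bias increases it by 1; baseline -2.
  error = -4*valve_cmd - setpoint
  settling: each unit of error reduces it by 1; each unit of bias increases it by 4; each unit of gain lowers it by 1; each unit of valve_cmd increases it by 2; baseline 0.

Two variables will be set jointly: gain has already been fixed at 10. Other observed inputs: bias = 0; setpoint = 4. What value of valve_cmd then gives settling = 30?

With gain held at 10:
Intervening on valve_cmd fixes its value directly, overriding its dependence on bias.
Substituting into the error equation gives error = -4*valve_cmd - 4.
So settling = 6*valve_cmd - 6.
Solve 6*valve_cmd - 6 = 30: valve_cmd = (30 + 6) / 6 = 6.

valve_cmd = 6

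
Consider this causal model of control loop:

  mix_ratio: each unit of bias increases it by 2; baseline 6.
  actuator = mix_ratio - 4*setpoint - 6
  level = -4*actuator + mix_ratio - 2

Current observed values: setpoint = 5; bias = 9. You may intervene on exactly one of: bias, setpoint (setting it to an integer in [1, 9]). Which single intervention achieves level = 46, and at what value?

Intervening on bias: level = -6*bias + 84. Reaching 46 requires bias = 19/3, not an integer.
Intervening on setpoint: with other inputs at their observed values, level = 16*setpoint - 50. Solving for 46 gives setpoint = 6, within [1, 9].

set setpoint = 6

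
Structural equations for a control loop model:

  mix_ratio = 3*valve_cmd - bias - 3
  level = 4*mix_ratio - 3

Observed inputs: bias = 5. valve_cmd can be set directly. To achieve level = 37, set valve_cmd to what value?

valve_cmd = 6

Substituting into the mix_ratio equation gives mix_ratio = 3*valve_cmd - 8.
Substituting into the level equation gives level = 12*valve_cmd - 35.
Solve 12*valve_cmd - 35 = 37: valve_cmd = (37 + 35) / 12 = 6.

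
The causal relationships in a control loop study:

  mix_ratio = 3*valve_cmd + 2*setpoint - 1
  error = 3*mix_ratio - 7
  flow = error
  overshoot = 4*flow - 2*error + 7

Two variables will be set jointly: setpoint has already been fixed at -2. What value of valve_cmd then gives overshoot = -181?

valve_cmd = -8

With setpoint held at -2:
Substituting into the mix_ratio equation gives mix_ratio = 3*valve_cmd - 5.
So error = 9*valve_cmd - 22.
flow becomes 9*valve_cmd - 22.
overshoot becomes 18*valve_cmd - 37.
Solve 18*valve_cmd - 37 = -181: valve_cmd = (-181 + 37) / 18 = -8.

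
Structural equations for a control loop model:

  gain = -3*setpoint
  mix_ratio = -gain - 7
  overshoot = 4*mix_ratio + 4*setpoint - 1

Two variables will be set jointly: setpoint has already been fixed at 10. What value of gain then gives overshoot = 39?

gain = -7

With setpoint held at 10:
Intervening on gain fixes its value directly, overriding its dependence on setpoint.
Substituting into the overshoot equation gives overshoot = -4*gain + 11.
Solve -4*gain + 11 = 39: gain = (39 - 11) / -4 = -7.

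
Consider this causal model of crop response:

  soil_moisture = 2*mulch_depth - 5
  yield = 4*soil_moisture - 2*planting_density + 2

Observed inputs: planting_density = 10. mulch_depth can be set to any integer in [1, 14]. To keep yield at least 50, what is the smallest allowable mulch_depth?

Substituting into the yield equation gives yield = 8*mulch_depth - 38.
Require 8*mulch_depth - 38 ≥ 50, so mulch_depth ≥ 11.
The smallest integer in [1, 14] satisfying this is 11.

mulch_depth = 11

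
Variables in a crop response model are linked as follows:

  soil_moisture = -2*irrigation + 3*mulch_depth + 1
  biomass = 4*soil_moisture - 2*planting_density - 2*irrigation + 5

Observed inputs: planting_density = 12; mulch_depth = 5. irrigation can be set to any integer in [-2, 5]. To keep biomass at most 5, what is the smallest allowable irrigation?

Substituting into the soil_moisture equation gives soil_moisture = -2*irrigation + 16.
Substituting into the biomass equation gives biomass = -10*irrigation + 45.
Require -10*irrigation + 45 ≤ 5, so irrigation ≥ 4.
The smallest integer in [-2, 5] satisfying this is 4.

irrigation = 4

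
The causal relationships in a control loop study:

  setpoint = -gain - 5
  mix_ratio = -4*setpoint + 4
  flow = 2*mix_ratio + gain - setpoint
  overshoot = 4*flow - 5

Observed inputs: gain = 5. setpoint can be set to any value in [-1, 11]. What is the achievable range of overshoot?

-349 to 83

Intervening on setpoint fixes its value directly, overriding its dependence on gain.
Substituting into the flow equation gives flow = -9*setpoint + 13.
Substituting into the overshoot equation gives overshoot = -36*setpoint + 47.
Linear in setpoint, so extremes are at the endpoints: setpoint = -1 gives overshoot = 83; setpoint = 11 gives overshoot = -349.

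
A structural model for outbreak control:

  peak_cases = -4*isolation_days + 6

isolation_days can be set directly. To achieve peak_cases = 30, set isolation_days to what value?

Solve -4*isolation_days + 6 = 30: isolation_days = (30 - 6) / -4 = -6.

isolation_days = -6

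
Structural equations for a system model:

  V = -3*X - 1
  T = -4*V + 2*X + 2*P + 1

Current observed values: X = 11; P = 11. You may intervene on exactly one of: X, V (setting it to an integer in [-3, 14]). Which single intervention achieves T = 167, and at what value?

set X = 10

Intervening on X: with other inputs at their observed values, T = 14*X + 27. Solving for 167 gives X = 10, within [-3, 14].
Intervening on V: T = -4*V + 45. Reaching 167 requires V = -61/2, not an integer.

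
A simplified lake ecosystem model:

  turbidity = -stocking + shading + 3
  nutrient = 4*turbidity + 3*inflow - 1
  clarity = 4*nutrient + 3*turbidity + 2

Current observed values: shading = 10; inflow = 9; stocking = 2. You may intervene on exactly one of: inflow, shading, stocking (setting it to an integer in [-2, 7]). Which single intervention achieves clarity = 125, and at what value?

set shading = 0

Intervening on inflow: clarity = 12*inflow + 207. Reaching 125 requires inflow = -41/6, not an integer.
Intervening on shading: with other inputs at their observed values, clarity = 19*shading + 125. Solving for 125 gives shading = 0, within [-2, 7].
Intervening on stocking: clarity = -19*stocking + 353. Reaching 125 requires stocking = 12, outside [-2, 7].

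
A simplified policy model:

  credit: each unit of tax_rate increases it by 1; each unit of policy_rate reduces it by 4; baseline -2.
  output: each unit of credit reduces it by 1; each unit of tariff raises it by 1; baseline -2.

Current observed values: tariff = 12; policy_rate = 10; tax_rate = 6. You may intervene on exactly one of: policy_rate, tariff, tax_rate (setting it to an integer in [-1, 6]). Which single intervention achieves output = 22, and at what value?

Intervening on policy_rate: with other inputs at their observed values, output = 4*policy_rate + 6. Solving for 22 gives policy_rate = 4, within [-1, 6].
Intervening on tariff: output = tariff + 34. Reaching 22 requires tariff = -12, outside [-1, 6].
Intervening on tax_rate: output = -tax_rate + 52. Reaching 22 requires tax_rate = 30, outside [-1, 6].

set policy_rate = 4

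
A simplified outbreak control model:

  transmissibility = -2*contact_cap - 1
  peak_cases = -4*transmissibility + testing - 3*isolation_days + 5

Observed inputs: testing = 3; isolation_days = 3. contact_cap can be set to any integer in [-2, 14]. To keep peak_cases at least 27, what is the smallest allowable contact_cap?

contact_cap = 3

Substituting into the peak_cases equation gives peak_cases = 8*contact_cap + 3.
Require 8*contact_cap + 3 ≥ 27, so contact_cap ≥ 3.
The smallest integer in [-2, 14] satisfying this is 3.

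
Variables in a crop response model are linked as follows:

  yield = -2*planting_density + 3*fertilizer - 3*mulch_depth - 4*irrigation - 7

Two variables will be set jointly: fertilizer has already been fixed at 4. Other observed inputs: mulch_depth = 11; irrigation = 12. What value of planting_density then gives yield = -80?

With fertilizer held at 4:
Substituting into the yield equation gives yield = -2*planting_density - 76.
Solve -2*planting_density - 76 = -80: planting_density = (-80 + 76) / -2 = 2.

planting_density = 2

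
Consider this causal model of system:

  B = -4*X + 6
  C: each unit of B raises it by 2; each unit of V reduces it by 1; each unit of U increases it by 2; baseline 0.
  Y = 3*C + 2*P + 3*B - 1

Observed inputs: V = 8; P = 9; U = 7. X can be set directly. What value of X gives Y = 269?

X = -5

Substituting into the C equation gives C = -8*X + 18.
Substituting into the Y equation gives Y = -36*X + 89.
Solve -36*X + 89 = 269: X = (269 - 89) / -36 = -5.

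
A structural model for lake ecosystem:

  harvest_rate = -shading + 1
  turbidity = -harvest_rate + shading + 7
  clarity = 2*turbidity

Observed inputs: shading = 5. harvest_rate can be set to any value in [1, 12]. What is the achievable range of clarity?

0 to 22

Intervening on harvest_rate fixes its value directly, overriding its dependence on shading.
Substituting into the turbidity equation gives turbidity = -harvest_rate + 12.
Substituting into the clarity equation gives clarity = -2*harvest_rate + 24.
Linear in harvest_rate, so extremes are at the endpoints: harvest_rate = 1 gives clarity = 22; harvest_rate = 12 gives clarity = 0.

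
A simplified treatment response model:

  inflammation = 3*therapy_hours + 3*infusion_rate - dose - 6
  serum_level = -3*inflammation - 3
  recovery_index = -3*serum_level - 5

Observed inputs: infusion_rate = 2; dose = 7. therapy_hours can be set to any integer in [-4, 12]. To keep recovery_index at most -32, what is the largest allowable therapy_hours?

Substituting into the inflammation equation gives inflammation = 3*therapy_hours - 7.
Substituting into the serum_level equation gives serum_level = -9*therapy_hours + 18.
So recovery_index = 27*therapy_hours - 59.
Require 27*therapy_hours - 59 ≤ -32, so therapy_hours ≤ 1.
The largest integer in [-4, 12] satisfying this is 1.

therapy_hours = 1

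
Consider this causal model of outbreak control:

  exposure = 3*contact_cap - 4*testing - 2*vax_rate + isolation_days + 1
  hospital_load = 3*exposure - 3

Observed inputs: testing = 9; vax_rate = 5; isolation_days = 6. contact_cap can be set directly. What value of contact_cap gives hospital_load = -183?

contact_cap = -7

Substituting into the exposure equation gives exposure = 3*contact_cap - 39.
hospital_load becomes 9*contact_cap - 120.
Solve 9*contact_cap - 120 = -183: contact_cap = (-183 + 120) / 9 = -7.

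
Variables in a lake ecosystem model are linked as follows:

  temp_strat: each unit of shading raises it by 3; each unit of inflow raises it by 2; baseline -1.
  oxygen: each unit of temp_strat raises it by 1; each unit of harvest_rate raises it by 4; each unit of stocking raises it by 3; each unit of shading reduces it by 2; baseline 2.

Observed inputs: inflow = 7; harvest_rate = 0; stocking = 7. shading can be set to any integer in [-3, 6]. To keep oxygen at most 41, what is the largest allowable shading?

Substituting into the temp_strat equation gives temp_strat = 3*shading + 13.
Substituting into the oxygen equation gives oxygen = shading + 36.
Require shading + 36 ≤ 41, so shading ≤ 5.
The largest integer in [-3, 6] satisfying this is 5.

shading = 5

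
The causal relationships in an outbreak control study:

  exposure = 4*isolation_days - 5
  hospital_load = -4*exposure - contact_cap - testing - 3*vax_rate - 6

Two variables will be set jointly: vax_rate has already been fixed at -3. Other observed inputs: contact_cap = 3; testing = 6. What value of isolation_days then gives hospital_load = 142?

With vax_rate held at -3:
Substituting into the hospital_load equation gives hospital_load = -16*isolation_days + 14.
Solve -16*isolation_days + 14 = 142: isolation_days = (142 - 14) / -16 = -8.

isolation_days = -8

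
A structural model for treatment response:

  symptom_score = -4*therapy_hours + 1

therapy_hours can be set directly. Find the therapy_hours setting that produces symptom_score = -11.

therapy_hours = 3

Solve -4*therapy_hours + 1 = -11: therapy_hours = (-11 - 1) / -4 = 3.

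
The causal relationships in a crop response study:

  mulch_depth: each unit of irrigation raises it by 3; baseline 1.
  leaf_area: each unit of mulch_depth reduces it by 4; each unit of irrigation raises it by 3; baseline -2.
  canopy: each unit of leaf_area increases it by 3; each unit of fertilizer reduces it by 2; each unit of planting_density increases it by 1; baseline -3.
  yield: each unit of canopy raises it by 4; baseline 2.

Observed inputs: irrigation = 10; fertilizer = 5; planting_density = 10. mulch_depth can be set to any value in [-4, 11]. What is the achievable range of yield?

-202 to 518

Intervening on mulch_depth fixes its value directly, overriding its dependence on irrigation.
Substituting into the leaf_area equation gives leaf_area = -4*mulch_depth + 28.
Substituting into the canopy equation gives canopy = -12*mulch_depth + 81.
Substituting into the yield equation gives yield = -48*mulch_depth + 326.
Linear in mulch_depth, so extremes are at the endpoints: mulch_depth = -4 gives yield = 518; mulch_depth = 11 gives yield = -202.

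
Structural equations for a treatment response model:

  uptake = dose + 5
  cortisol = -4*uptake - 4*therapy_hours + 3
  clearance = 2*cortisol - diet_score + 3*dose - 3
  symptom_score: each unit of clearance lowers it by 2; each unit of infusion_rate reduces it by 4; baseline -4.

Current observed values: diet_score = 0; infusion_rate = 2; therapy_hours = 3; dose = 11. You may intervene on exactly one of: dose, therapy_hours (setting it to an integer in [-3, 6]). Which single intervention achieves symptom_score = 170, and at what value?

Intervening on dose: with other inputs at their observed values, symptom_score = 10*dose + 110. Solving for 170 gives dose = 6, within [-3, 6].
Intervening on therapy_hours: symptom_score = 16*therapy_hours + 172. Reaching 170 requires therapy_hours = -1/8, not an integer.

set dose = 6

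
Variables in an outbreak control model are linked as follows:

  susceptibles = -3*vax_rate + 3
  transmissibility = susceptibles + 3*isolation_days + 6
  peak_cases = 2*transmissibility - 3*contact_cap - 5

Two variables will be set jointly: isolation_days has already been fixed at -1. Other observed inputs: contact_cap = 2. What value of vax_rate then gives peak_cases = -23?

With isolation_days held at -1:
Substituting into the transmissibility equation gives transmissibility = -3*vax_rate + 6.
So peak_cases = -6*vax_rate + 1.
Solve -6*vax_rate + 1 = -23: vax_rate = (-23 - 1) / -6 = 4.

vax_rate = 4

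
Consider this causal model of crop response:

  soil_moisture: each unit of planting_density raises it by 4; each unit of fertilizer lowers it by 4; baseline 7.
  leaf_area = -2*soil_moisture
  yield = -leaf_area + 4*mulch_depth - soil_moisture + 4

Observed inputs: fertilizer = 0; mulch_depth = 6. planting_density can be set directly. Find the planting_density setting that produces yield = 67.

planting_density = 8

Substituting into the soil_moisture equation gives soil_moisture = 4*planting_density + 7.
So leaf_area = -8*planting_density - 14.
yield becomes 4*planting_density + 35.
Solve 4*planting_density + 35 = 67: planting_density = (67 - 35) / 4 = 8.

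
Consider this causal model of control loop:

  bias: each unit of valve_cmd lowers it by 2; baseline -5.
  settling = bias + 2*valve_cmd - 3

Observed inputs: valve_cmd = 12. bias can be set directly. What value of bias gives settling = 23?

Intervening on bias fixes its value directly, overriding its dependence on valve_cmd.
Substituting into the settling equation gives settling = bias + 21.
Solve bias + 21 = 23: bias = (23 - 21) / 1 = 2.

bias = 2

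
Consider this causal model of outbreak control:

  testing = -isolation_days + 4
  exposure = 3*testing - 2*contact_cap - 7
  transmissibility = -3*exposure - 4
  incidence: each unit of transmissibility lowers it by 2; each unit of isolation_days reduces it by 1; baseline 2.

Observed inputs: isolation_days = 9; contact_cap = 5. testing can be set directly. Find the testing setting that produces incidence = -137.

Intervening on testing fixes its value directly, overriding its dependence on isolation_days.
Substituting into the exposure equation gives exposure = 3*testing - 17.
This gives transmissibility = -9*testing + 47.
This gives incidence = 18*testing - 101.
Solve 18*testing - 101 = -137: testing = (-137 + 101) / 18 = -2.

testing = -2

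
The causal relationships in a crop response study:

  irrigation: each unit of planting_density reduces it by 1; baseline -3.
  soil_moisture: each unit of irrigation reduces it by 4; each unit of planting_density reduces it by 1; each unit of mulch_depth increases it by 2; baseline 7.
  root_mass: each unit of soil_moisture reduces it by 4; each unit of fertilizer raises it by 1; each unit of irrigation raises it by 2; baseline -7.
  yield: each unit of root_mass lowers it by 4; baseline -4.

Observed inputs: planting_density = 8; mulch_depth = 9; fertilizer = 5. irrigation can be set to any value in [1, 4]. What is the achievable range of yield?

Intervening on irrigation fixes its value directly, overriding its dependence on planting_density.
Substituting into the soil_moisture equation gives soil_moisture = -4*irrigation + 17.
Substituting into the root_mass equation gives root_mass = 18*irrigation - 70.
This gives yield = -72*irrigation + 276.
Linear in irrigation, so extremes are at the endpoints: irrigation = 1 gives yield = 204; irrigation = 4 gives yield = -12.

-12 to 204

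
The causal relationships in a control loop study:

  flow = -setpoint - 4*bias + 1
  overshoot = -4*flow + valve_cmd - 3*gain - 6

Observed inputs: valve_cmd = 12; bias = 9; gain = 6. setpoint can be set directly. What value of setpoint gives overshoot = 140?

setpoint = 3

Substituting into the flow equation gives flow = -setpoint - 35.
overshoot becomes 4*setpoint + 128.
Solve 4*setpoint + 128 = 140: setpoint = (140 - 128) / 4 = 3.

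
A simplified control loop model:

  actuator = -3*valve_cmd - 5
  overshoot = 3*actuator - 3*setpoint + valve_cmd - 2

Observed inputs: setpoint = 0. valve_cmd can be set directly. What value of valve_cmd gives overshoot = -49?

valve_cmd = 4

Substituting into the overshoot equation gives overshoot = -8*valve_cmd - 17.
Solve -8*valve_cmd - 17 = -49: valve_cmd = (-49 + 17) / -8 = 4.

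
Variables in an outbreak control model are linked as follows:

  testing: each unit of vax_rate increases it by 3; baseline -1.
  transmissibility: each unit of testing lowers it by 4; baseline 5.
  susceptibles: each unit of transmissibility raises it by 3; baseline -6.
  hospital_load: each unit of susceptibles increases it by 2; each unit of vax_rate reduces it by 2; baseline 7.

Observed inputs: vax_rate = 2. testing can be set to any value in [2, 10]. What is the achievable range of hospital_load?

-219 to -27

Intervening on testing fixes its value directly, overriding its dependence on vax_rate.
Substituting into the susceptibles equation gives susceptibles = -12*testing + 9.
hospital_load becomes -24*testing + 21.
Linear in testing, so extremes are at the endpoints: testing = 2 gives hospital_load = -27; testing = 10 gives hospital_load = -219.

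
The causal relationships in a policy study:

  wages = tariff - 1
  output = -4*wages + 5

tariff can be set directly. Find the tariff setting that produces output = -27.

tariff = 9

Substituting into the output equation gives output = -4*tariff + 9.
Solve -4*tariff + 9 = -27: tariff = (-27 - 9) / -4 = 9.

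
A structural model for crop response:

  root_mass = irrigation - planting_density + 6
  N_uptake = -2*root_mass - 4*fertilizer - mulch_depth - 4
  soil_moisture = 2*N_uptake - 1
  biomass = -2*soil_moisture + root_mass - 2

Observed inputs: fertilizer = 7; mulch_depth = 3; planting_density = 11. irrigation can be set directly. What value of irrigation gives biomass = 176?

irrigation = 9

Substituting into the root_mass equation gives root_mass = irrigation - 5.
Substituting into the N_uptake equation gives N_uptake = -2*irrigation - 25.
soil_moisture becomes -4*irrigation - 51.
Substituting into the biomass equation gives biomass = 9*irrigation + 95.
Solve 9*irrigation + 95 = 176: irrigation = (176 - 95) / 9 = 9.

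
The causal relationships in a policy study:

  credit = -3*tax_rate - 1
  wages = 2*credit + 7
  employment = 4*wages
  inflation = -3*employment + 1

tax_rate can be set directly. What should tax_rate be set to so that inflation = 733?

Substituting into the wages equation gives wages = -6*tax_rate + 5.
Substituting into the employment equation gives employment = -24*tax_rate + 20.
inflation becomes 72*tax_rate - 59.
Solve 72*tax_rate - 59 = 733: tax_rate = (733 + 59) / 72 = 11.

tax_rate = 11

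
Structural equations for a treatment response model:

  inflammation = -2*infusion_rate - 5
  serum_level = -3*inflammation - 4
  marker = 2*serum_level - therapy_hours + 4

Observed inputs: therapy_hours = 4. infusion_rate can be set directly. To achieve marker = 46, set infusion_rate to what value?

infusion_rate = 2

Substituting into the serum_level equation gives serum_level = 6*infusion_rate + 11.
Substituting into the marker equation gives marker = 12*infusion_rate + 22.
Solve 12*infusion_rate + 22 = 46: infusion_rate = (46 - 22) / 12 = 2.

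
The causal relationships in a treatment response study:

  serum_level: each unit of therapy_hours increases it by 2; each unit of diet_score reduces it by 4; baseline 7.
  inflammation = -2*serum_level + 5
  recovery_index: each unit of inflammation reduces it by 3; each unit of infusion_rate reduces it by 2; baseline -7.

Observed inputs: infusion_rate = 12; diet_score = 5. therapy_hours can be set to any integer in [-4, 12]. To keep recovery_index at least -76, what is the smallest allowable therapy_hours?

therapy_hours = 4

Substituting into the serum_level equation gives serum_level = 2*therapy_hours - 13.
Substituting into the inflammation equation gives inflammation = -4*therapy_hours + 31.
So recovery_index = 12*therapy_hours - 124.
Require 12*therapy_hours - 124 ≥ -76, so therapy_hours ≥ 4.
The smallest integer in [-4, 12] satisfying this is 4.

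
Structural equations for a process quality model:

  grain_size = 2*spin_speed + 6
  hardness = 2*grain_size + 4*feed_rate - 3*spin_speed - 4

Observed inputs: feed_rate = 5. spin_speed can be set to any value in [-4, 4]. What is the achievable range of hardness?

24 to 32

Substituting into the hardness equation gives hardness = spin_speed + 28.
Linear in spin_speed, so extremes are at the endpoints: spin_speed = -4 gives hardness = 24; spin_speed = 4 gives hardness = 32.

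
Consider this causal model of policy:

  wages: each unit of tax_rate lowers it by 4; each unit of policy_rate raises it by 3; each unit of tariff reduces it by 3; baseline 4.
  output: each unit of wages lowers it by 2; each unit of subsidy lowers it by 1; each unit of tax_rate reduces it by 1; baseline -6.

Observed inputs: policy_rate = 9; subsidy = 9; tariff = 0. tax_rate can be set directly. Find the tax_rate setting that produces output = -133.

Substituting into the wages equation gives wages = -4*tax_rate + 31.
Substituting into the output equation gives output = 7*tax_rate - 77.
Solve 7*tax_rate - 77 = -133: tax_rate = (-133 + 77) / 7 = -8.

tax_rate = -8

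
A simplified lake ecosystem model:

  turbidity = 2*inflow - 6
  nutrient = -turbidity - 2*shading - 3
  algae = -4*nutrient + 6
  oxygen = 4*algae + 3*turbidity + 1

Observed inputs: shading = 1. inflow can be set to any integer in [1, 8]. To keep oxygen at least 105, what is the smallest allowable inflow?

inflow = 3

Substituting into the nutrient equation gives nutrient = -2*inflow + 1.
Substituting into the algae equation gives algae = 8*inflow + 2.
oxygen becomes 38*inflow - 9.
Require 38*inflow - 9 ≥ 105, so inflow ≥ 3.
The smallest integer in [1, 8] satisfying this is 3.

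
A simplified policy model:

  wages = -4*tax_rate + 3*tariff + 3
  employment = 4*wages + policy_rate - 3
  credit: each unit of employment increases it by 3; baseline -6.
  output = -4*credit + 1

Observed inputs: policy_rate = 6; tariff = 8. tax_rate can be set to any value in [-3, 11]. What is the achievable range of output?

-1883 to 805

Substituting into the wages equation gives wages = -4*tax_rate + 27.
This gives employment = -16*tax_rate + 111.
So credit = -48*tax_rate + 327.
This gives output = 192*tax_rate - 1307.
Linear in tax_rate, so extremes are at the endpoints: tax_rate = -3 gives output = -1883; tax_rate = 11 gives output = 805.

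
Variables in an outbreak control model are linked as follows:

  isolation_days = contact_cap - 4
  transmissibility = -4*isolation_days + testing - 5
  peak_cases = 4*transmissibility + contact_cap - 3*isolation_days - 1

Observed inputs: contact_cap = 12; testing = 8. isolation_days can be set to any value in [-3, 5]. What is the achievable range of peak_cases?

-72 to 80

Intervening on isolation_days fixes its value directly, overriding its dependence on contact_cap.
Substituting into the transmissibility equation gives transmissibility = -4*isolation_days + 3.
peak_cases becomes -19*isolation_days + 23.
Linear in isolation_days, so extremes are at the endpoints: isolation_days = -3 gives peak_cases = 80; isolation_days = 5 gives peak_cases = -72.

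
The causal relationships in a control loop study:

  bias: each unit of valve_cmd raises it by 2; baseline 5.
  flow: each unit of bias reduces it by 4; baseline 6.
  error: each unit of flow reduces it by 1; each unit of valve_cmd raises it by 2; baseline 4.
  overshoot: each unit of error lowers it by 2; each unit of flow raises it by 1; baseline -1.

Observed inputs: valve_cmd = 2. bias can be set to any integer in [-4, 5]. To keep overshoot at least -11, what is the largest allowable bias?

Intervening on bias fixes its value directly, overriding its dependence on valve_cmd.
Substituting into the error equation gives error = 4*bias + 2.
So overshoot = -12*bias + 1.
Require -12*bias + 1 ≥ -11, so bias ≤ 1.
The largest integer in [-4, 5] satisfying this is 1.

bias = 1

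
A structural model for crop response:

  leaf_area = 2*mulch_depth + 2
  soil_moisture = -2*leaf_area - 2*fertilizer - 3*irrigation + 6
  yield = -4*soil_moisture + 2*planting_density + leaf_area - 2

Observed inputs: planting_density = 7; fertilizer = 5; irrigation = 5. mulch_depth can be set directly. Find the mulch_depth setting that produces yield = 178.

Substituting into the soil_moisture equation gives soil_moisture = -4*mulch_depth - 23.
This gives yield = 18*mulch_depth + 106.
Solve 18*mulch_depth + 106 = 178: mulch_depth = (178 - 106) / 18 = 4.

mulch_depth = 4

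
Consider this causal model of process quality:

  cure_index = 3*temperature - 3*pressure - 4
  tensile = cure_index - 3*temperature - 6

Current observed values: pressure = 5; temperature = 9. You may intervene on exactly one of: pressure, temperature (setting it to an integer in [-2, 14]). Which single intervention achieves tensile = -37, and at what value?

Intervening on pressure: with other inputs at their observed values, tensile = -3*pressure - 10. Solving for -37 gives pressure = 9, within [-2, 14].
Intervening on temperature: the paths from temperature to tensile cancel (net effect zero), leaving tensile = -25; -37 is unreachable this way.

set pressure = 9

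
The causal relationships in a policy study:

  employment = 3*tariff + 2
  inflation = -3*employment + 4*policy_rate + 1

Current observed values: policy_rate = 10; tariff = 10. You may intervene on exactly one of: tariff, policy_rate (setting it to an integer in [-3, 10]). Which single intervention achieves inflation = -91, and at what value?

Intervening on tariff: inflation = -9*tariff + 35. Reaching -91 requires tariff = 14, outside [-3, 10].
Intervening on policy_rate: with other inputs at their observed values, inflation = 4*policy_rate - 95. Solving for -91 gives policy_rate = 1, within [-3, 10].

set policy_rate = 1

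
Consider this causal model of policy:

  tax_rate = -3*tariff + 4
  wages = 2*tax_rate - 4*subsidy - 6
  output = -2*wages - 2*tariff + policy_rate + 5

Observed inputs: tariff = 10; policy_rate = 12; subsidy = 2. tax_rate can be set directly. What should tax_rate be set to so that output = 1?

tax_rate = 6

Intervening on tax_rate fixes its value directly, overriding its dependence on tariff.
Substituting into the wages equation gives wages = 2*tax_rate - 14.
Substituting into the output equation gives output = -4*tax_rate + 25.
Solve -4*tax_rate + 25 = 1: tax_rate = (1 - 25) / -4 = 6.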